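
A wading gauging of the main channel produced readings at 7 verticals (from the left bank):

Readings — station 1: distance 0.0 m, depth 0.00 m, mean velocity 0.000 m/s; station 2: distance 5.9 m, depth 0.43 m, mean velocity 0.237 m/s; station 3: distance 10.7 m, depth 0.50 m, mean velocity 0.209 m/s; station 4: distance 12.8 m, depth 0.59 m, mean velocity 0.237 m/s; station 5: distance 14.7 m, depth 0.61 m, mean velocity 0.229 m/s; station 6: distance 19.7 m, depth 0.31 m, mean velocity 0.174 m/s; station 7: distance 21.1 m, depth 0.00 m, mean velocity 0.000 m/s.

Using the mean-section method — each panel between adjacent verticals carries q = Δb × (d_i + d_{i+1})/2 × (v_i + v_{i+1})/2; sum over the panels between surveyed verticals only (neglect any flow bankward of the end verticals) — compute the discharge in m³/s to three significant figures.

1.65 m³/s

Panel 1-2: Δb = 5.9 m, d̄ = (0.00+0.43)/2 = 0.215, v̄ = (0.000+0.237)/2 = 0.1185 → q = 5.9×0.215×0.1185 = 0.1503 m³/s
Panel 2-3: Δb = 4.8 m, d̄ = (0.43+0.50)/2 = 0.465, v̄ = (0.237+0.209)/2 = 0.223 → q = 4.8×0.465×0.223 = 0.4977 m³/s
Panel 3-4: Δb = 2.1 m, d̄ = (0.50+0.59)/2 = 0.545, v̄ = (0.209+0.237)/2 = 0.223 → q = 2.1×0.545×0.223 = 0.2552 m³/s
Panel 4-5: Δb = 1.9 m, d̄ = (0.59+0.61)/2 = 0.6, v̄ = (0.237+0.229)/2 = 0.233 → q = 1.9×0.6×0.233 = 0.2656 m³/s
Panel 5-6: Δb = 5 m, d̄ = (0.61+0.31)/2 = 0.46, v̄ = (0.229+0.174)/2 = 0.2015 → q = 5×0.46×0.2015 = 0.4635 m³/s
Panel 6-7: Δb = 1.4 m, d̄ = (0.31+0.00)/2 = 0.155, v̄ = (0.174+0.000)/2 = 0.087 → q = 1.4×0.155×0.087 = 0.01888 m³/s
Q = Σ q = 1.651 m³/s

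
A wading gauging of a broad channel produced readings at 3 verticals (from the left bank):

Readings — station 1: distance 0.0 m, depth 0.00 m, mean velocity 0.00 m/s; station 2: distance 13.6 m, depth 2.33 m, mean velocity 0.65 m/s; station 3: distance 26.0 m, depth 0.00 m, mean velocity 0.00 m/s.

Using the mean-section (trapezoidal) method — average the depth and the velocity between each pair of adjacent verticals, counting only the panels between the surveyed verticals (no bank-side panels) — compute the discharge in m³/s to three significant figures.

Panel 1-2: Δb = 13.6 m, d̄ = (0.00+2.33)/2 = 1.165, v̄ = (0.00+0.65)/2 = 0.325 → q = 13.6×1.165×0.325 = 5.149 m³/s
Panel 2-3: Δb = 12.4 m, d̄ = (2.33+0.00)/2 = 1.165, v̄ = (0.65+0.00)/2 = 0.325 → q = 12.4×1.165×0.325 = 4.695 m³/s
Q = Σ q = 9.844 m³/s

9.84 m³/s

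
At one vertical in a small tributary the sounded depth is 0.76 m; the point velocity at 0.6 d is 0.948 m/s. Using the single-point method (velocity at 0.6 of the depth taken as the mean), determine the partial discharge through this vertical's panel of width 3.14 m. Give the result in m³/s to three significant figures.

2.26 m³/s

v̄ = v₀.₆ = 0.948 m/s
q = v̄ × d × w = 0.9480 × 0.76 × 3.14 = 2.262 m³/s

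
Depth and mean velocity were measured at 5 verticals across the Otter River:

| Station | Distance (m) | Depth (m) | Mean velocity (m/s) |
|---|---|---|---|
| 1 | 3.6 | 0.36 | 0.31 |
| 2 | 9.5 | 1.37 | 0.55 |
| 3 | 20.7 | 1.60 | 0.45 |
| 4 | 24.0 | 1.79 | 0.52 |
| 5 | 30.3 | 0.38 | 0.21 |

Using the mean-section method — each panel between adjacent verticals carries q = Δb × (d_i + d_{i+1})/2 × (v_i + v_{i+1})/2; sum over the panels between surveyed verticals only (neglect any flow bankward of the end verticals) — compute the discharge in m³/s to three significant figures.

15.7 m³/s

Panel 1-2: Δb = 5.9 m, d̄ = (0.36+1.37)/2 = 0.865, v̄ = (0.31+0.55)/2 = 0.43 → q = 5.9×0.865×0.43 = 2.195 m³/s
Panel 2-3: Δb = 11.2 m, d̄ = (1.37+1.60)/2 = 1.485, v̄ = (0.55+0.45)/2 = 0.5 → q = 11.2×1.485×0.5 = 8.316 m³/s
Panel 3-4: Δb = 3.3 m, d̄ = (1.60+1.79)/2 = 1.695, v̄ = (0.45+0.52)/2 = 0.485 → q = 3.3×1.695×0.485 = 2.713 m³/s
Panel 4-5: Δb = 6.3 m, d̄ = (1.79+0.38)/2 = 1.085, v̄ = (0.52+0.21)/2 = 0.365 → q = 6.3×1.085×0.365 = 2.495 m³/s
Q = Σ q = 15.72 m³/s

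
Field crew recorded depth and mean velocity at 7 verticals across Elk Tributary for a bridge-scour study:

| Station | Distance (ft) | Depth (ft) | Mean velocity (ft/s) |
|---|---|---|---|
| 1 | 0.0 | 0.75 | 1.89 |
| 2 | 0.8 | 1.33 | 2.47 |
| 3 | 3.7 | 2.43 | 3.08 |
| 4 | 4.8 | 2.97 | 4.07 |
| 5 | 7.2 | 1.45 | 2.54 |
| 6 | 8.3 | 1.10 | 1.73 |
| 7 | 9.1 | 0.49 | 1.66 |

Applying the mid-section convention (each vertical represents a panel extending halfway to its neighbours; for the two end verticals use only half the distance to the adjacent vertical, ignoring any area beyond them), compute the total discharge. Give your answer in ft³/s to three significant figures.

51.3 ft³/s

w_1 = (0.8 − 0.0)/2 = 0.4 ft; q_1 = 1.89 × 0.75 × 0.4 = 0.5670 ft³/s
w_2 = (3.7 − 0.0)/2 = 1.85 ft; q_2 = 2.47 × 1.33 × 1.85 = 6.077 ft³/s
w_3 = (4.8 − 0.8)/2 = 2 ft; q_3 = 3.08 × 2.43 × 2 = 14.97 ft³/s
w_4 = (7.2 − 3.7)/2 = 1.75 ft; q_4 = 4.07 × 2.97 × 1.75 = 21.15 ft³/s
w_5 = (8.3 − 4.8)/2 = 1.75 ft; q_5 = 2.54 × 1.45 × 1.75 = 6.445 ft³/s
w_6 = (9.1 − 7.2)/2 = 0.95 ft; q_6 = 1.73 × 1.10 × 0.95 = 1.808 ft³/s
w_7 = (9.1 − 8.3)/2 = 0.4 ft; q_7 = 1.66 × 0.49 × 0.4 = 0.3254 ft³/s
Q = Σ qᵢ = 51.35 ft³/s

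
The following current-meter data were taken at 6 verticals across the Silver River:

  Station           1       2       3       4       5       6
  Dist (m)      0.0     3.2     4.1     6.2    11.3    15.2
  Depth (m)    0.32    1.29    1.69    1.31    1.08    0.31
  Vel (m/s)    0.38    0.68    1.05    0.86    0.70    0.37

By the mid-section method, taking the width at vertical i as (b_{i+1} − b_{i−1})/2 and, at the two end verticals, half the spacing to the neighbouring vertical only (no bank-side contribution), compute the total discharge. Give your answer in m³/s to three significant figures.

12.3 m³/s

w_1 = (3.2 − 0.0)/2 = 1.6 m; q_1 = 0.38 × 0.32 × 1.6 = 0.1946 m³/s
w_2 = (4.1 − 0.0)/2 = 2.05 m; q_2 = 0.68 × 1.29 × 2.05 = 1.798 m³/s
w_3 = (6.2 − 3.2)/2 = 1.5 m; q_3 = 1.05 × 1.69 × 1.5 = 2.662 m³/s
w_4 = (11.3 − 4.1)/2 = 3.6 m; q_4 = 0.86 × 1.31 × 3.6 = 4.056 m³/s
w_5 = (15.2 − 6.2)/2 = 4.5 m; q_5 = 0.70 × 1.08 × 4.5 = 3.402 m³/s
w_6 = (15.2 − 11.3)/2 = 1.95 m; q_6 = 0.37 × 0.31 × 1.95 = 0.2237 m³/s
Q = Σ qᵢ = 12.34 m³/s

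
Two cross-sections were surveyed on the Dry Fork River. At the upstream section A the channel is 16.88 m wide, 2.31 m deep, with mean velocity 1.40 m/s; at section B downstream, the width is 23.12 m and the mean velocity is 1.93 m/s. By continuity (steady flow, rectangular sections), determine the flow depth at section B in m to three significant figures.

1.22 m

Q = A₁V₁ = (16.88×2.31) × 1.40 = 54.59 m³/s
d₂ = Q/(b₂ V₂) = 54.59/(23.12×1.93) = 1.223 m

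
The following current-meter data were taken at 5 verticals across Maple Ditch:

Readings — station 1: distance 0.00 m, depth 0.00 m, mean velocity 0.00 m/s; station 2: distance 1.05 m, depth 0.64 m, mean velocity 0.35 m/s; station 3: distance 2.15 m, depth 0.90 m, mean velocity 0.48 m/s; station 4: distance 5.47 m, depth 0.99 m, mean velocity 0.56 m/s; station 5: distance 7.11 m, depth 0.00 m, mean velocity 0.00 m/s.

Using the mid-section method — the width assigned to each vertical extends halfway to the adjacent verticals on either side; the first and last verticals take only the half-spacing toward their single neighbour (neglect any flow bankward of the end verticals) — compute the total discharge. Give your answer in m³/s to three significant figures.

w_2 = (2.15 − 0.00)/2 = 1.075 m; q_2 = 0.35 × 0.64 × 1.075 = 0.2408 m³/s
w_3 = (5.47 − 1.05)/2 = 2.21 m; q_3 = 0.48 × 0.90 × 2.21 = 0.9547 m³/s
w_4 = (7.11 − 2.15)/2 = 2.48 m; q_4 = 0.56 × 0.99 × 2.48 = 1.375 m³/s
Stations 1, 5 contribute zero (depth or velocity is 0).
Q = Σ qᵢ = 2.570 m³/s

2.57 m³/s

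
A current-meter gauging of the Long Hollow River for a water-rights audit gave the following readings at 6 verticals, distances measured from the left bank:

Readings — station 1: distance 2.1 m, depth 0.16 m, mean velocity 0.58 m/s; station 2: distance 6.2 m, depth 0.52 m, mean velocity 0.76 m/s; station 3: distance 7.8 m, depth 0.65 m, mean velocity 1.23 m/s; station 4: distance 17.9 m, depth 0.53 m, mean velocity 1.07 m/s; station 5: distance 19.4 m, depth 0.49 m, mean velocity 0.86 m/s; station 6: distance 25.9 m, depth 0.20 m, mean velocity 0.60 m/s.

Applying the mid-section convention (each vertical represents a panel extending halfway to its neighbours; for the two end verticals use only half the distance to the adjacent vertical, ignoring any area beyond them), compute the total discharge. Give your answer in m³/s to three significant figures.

11.4 m³/s

w_1 = (6.2 − 2.1)/2 = 2.05 m; q_1 = 0.58 × 0.16 × 2.05 = 0.1902 m³/s
w_2 = (7.8 − 2.1)/2 = 2.85 m; q_2 = 0.76 × 0.52 × 2.85 = 1.126 m³/s
w_3 = (17.9 − 6.2)/2 = 5.85 m; q_3 = 1.23 × 0.65 × 5.85 = 4.677 m³/s
w_4 = (19.4 − 7.8)/2 = 5.8 m; q_4 = 1.07 × 0.53 × 5.8 = 3.289 m³/s
w_5 = (25.9 − 17.9)/2 = 4 m; q_5 = 0.86 × 0.49 × 4 = 1.686 m³/s
w_6 = (25.9 − 19.4)/2 = 3.25 m; q_6 = 0.60 × 0.20 × 3.25 = 0.3900 m³/s
Q = Σ qᵢ = 11.36 m³/s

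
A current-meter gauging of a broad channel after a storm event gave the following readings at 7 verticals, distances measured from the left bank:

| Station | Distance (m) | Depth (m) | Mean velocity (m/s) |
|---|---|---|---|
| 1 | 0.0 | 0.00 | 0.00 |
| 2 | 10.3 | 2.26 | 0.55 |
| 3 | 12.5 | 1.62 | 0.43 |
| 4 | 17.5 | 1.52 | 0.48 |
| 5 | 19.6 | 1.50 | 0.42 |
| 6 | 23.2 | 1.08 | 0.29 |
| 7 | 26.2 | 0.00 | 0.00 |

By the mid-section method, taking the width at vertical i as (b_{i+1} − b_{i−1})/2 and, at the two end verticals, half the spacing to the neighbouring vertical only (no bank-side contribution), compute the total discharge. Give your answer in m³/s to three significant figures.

15.7 m³/s

w_2 = (12.5 − 0.0)/2 = 6.25 m; q_2 = 0.55 × 2.26 × 6.25 = 7.769 m³/s
w_3 = (17.5 − 10.3)/2 = 3.6 m; q_3 = 0.43 × 1.62 × 3.6 = 2.508 m³/s
w_4 = (19.6 − 12.5)/2 = 3.55 m; q_4 = 0.48 × 1.52 × 3.55 = 2.590 m³/s
w_5 = (23.2 − 17.5)/2 = 2.85 m; q_5 = 0.42 × 1.50 × 2.85 = 1.796 m³/s
w_6 = (26.2 − 19.6)/2 = 3.3 m; q_6 = 0.29 × 1.08 × 3.3 = 1.034 m³/s
Stations 1, 7 contribute zero (depth or velocity is 0).
Q = Σ qᵢ = 15.70 m³/s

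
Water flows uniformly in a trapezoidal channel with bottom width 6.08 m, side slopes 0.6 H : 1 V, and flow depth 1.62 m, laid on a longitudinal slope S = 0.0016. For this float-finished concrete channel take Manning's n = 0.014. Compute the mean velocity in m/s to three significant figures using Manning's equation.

3.15 m/s

A = (b + z·y)·y = (6.08 + 0.6×1.62)×1.62 = 11.42 m²
P = b + 2y√(1+z²) = 6.08 + 2×1.62×√(1+0.6²) = 9.858 m
R = A/P = 11.42/9.858 = 1.159 m
Q = (1/n)·A·R^(2/3)·S^(1/2) = (1/0.014) × 11.42 × 1.159^(2/3) × 0.0016^(1/2) = 36.01 m³/s
V = Q/A = 36.01/11.42 = 3.152 m/s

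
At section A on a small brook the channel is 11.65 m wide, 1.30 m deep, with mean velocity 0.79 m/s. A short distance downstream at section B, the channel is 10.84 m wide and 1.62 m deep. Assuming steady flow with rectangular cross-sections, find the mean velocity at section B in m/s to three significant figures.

0.681 m/s

Q = A₁V₁ = (11.65×1.30) × 0.79 = 11.96 m³/s
A₂ = 10.84 × 1.62 = 17.56 m²
V₂ = Q/A₂ = 11.96/17.56 = 0.6813 m/s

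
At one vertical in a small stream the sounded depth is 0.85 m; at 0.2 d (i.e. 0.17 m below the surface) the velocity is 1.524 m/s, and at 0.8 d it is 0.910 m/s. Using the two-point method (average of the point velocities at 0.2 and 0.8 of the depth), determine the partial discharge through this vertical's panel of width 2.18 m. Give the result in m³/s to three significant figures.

2.26 m³/s

v̄ = (1.524 + 0.910) / 2 = 1.217 m/s
q = v̄ × d × w = 1.217 × 0.85 × 2.18 = 2.255 m³/s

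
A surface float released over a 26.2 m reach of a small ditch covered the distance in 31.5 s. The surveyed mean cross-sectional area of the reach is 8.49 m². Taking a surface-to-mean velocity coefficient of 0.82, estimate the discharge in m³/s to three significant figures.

5.79 m³/s

v_surface = L / t̄ = 26.2 / 31.5 = 0.8317 m/s
v_mean = 0.82 × 0.8317 = 0.6820 m/s
Q = A × v_mean = 8.49 × 0.6820 = 5.790 m³/s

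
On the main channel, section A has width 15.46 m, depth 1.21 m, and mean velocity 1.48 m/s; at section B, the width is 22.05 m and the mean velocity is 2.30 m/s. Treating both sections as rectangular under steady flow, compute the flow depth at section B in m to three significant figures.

Q = A₁V₁ = (15.46×1.21) × 1.48 = 27.69 m³/s
d₂ = Q/(b₂ V₂) = 27.69/(22.05×2.30) = 0.5459 m

0.546 m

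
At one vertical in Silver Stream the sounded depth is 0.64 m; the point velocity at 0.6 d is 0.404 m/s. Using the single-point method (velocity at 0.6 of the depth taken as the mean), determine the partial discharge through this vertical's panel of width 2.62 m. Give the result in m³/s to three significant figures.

0.677 m³/s

v̄ = v₀.₆ = 0.404 m/s
q = v̄ × d × w = 0.4040 × 0.64 × 2.62 = 0.6774 m³/s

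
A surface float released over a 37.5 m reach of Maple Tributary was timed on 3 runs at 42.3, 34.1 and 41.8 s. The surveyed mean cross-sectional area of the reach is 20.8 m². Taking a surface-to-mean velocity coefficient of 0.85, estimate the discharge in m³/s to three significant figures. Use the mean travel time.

16.8 m³/s

t̄ = (42.3 + 34.1 + 41.8) / 3 = 39.4 s
v_surface = L / t̄ = 37.5 / 39.4 = 0.9518 m/s
v_mean = 0.85 × 0.9518 = 0.8090 m/s
Q = A × v_mean = 20.8 × 0.8090 = 16.83 m³/s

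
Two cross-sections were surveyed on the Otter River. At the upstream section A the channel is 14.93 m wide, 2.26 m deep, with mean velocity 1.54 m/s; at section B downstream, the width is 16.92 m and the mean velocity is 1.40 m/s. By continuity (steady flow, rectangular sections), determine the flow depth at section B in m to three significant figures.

2.19 m

Q = A₁V₁ = (14.93×2.26) × 1.54 = 51.96 m³/s
d₂ = Q/(b₂ V₂) = 51.96/(16.92×1.40) = 2.194 m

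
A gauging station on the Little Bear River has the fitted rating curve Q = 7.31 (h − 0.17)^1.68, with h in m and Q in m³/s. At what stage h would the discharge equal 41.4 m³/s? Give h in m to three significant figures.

2.98 m

h − h₀ = (Q/C)^(1/b) = (41.4/7.31)^(1/1.68) = 2.807 m
h = 0.17 + 2.807 = 2.977 m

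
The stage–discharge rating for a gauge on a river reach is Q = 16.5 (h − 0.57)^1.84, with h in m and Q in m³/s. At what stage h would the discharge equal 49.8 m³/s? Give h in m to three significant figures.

h − h₀ = (Q/C)^(1/b) = (49.8/16.5)^(1/1.84) = 1.823 m
h = 0.57 + 1.823 = 2.393 m

2.39 m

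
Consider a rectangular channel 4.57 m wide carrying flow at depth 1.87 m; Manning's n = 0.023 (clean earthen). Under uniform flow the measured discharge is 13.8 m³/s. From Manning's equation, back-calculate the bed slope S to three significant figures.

A = b·y = 4.57 × 1.87 = 8.546 m²
P = b + 2y = 4.57 + 2×1.87 = 8.310 m
R = A/P = 8.546/8.310 = 1.028 m
S = (Q·n / (1·A·R^(2/3)))² = (13.8×0.023 / (1×8.546×1.019))² = 0.001329

0.00133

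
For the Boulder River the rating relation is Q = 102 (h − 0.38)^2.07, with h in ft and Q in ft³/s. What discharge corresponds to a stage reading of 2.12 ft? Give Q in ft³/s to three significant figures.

Q = 102 × (2.12 − 0.38)^2.07 = 102 × 1.74^2.07 = 321.0 ft³/s

321 ft³/s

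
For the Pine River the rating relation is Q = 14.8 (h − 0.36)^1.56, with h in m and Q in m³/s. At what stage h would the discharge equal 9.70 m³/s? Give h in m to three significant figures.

h − h₀ = (Q/C)^(1/b) = (9.70/14.8)^(1/1.56) = 0.7627 m
h = 0.36 + 0.7627 = 1.123 m

1.12 m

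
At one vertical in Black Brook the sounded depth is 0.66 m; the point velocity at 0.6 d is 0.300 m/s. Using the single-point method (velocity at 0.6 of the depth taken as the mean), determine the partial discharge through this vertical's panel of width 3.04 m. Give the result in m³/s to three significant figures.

0.602 m³/s

v̄ = v₀.₆ = 0.300 m/s
q = v̄ × d × w = 0.3000 × 0.66 × 3.04 = 0.6019 m³/s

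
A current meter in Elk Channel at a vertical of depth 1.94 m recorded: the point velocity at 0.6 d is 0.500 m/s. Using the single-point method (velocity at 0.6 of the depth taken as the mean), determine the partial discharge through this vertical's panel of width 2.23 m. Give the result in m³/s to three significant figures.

2.16 m³/s

v̄ = v₀.₆ = 0.500 m/s
q = v̄ × d × w = 0.5000 × 1.94 × 2.23 = 2.163 m³/s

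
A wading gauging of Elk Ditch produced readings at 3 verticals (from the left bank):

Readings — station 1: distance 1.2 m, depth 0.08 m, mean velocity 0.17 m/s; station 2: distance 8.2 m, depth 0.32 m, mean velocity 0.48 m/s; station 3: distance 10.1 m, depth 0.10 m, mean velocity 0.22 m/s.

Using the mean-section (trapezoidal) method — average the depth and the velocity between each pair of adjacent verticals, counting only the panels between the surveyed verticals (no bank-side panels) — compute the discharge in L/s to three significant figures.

595 L/s

Panel 1-2: Δb = 7 m, d̄ = (0.08+0.32)/2 = 0.2, v̄ = (0.17+0.48)/2 = 0.325 → q = 7×0.2×0.325 = 0.4550 m³/s
Panel 2-3: Δb = 1.9 m, d̄ = (0.32+0.10)/2 = 0.21, v̄ = (0.48+0.22)/2 = 0.35 → q = 1.9×0.21×0.35 = 0.1397 m³/s
Q = Σ q = 0.5947 m³/s
= 0.5947 × 1000 = 594.7 L/s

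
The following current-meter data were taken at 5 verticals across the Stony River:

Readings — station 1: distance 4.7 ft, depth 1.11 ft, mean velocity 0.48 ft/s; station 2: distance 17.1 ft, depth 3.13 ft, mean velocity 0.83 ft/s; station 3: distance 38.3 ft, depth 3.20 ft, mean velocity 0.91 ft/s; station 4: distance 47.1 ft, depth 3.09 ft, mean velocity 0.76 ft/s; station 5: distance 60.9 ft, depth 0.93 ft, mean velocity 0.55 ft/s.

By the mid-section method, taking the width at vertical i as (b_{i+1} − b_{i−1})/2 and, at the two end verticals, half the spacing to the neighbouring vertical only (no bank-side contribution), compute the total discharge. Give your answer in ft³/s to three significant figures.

w_1 = (17.1 − 4.7)/2 = 6.2 ft; q_1 = 0.48 × 1.11 × 6.2 = 3.303 ft³/s
w_2 = (38.3 − 4.7)/2 = 16.8 ft; q_2 = 0.83 × 3.13 × 16.8 = 43.64 ft³/s
w_3 = (47.1 − 17.1)/2 = 15 ft; q_3 = 0.91 × 3.20 × 15 = 43.68 ft³/s
w_4 = (60.9 − 38.3)/2 = 11.3 ft; q_4 = 0.76 × 3.09 × 11.3 = 26.54 ft³/s
w_5 = (60.9 − 47.1)/2 = 6.9 ft; q_5 = 0.55 × 0.93 × 6.9 = 3.529 ft³/s
Q = Σ qᵢ = 120.7 ft³/s

121 ft³/s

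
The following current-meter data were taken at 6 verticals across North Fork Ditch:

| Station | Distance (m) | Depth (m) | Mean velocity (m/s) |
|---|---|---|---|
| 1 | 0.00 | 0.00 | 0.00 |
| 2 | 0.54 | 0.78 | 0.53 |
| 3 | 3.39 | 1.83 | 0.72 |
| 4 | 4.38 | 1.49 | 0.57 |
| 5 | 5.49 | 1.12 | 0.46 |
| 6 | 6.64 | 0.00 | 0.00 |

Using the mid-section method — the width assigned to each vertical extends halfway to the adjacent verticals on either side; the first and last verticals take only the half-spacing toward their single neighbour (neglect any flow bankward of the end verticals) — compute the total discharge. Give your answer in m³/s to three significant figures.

4.70 m³/s

w_2 = (3.39 − 0.00)/2 = 1.695 m; q_2 = 0.53 × 0.78 × 1.695 = 0.7007 m³/s
w_3 = (4.38 − 0.54)/2 = 1.92 m; q_3 = 0.72 × 1.83 × 1.92 = 2.530 m³/s
w_4 = (5.49 − 3.39)/2 = 1.05 m; q_4 = 0.57 × 1.49 × 1.05 = 0.8918 m³/s
w_5 = (6.64 − 4.38)/2 = 1.13 m; q_5 = 0.46 × 1.12 × 1.13 = 0.5822 m³/s
Stations 1, 6 contribute zero (depth or velocity is 0).
Q = Σ qᵢ = 4.704 m³/s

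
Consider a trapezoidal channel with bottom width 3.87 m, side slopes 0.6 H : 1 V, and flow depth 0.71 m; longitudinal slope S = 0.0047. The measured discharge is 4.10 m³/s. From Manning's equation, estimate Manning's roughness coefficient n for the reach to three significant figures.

0.0343

A = (b + z·y)·y = (3.87 + 0.6×0.71)×0.71 = 3.050 m²
P = b + 2y√(1+z²) = 3.87 + 2×0.71×√(1+0.6²) = 5.526 m
R = A/P = 3.050/5.526 = 0.5520 m
n = (1/Q)·A·R^(2/3)·S^(1/2) = (1/4.10) × 3.050 × 0.6729 × 0.06856 = 0.03432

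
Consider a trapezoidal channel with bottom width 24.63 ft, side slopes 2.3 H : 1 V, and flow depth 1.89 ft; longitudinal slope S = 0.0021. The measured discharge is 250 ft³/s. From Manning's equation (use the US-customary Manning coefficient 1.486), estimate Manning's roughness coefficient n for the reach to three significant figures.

0.0205

A = (b + z·y)·y = (24.63 + 2.3×1.89)×1.89 = 54.77 ft²
P = b + 2y√(1+z²) = 24.63 + 2×1.89×√(1+2.3²) = 34.11 ft
R = A/P = 54.77/34.11 = 1.606 ft
n = (1.486/Q)·A·R^(2/3)·S^(1/2) = (1.486/250) × 54.77 × 1.371 × 0.04583 = 0.02045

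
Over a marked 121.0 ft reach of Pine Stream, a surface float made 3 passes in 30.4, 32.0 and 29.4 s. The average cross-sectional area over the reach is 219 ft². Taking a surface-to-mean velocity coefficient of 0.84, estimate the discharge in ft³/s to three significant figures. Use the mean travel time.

t̄ = (30.4 + 32.0 + 29.4) / 3 = 30.6 s
v_surface = L / t̄ = 121.0 / 30.6 = 3.954 ft/s
v_mean = 0.84 × 3.954 = 3.322 ft/s
Q = A × v_mean = 219 × 3.322 = 727.4 ft³/s

727 ft³/s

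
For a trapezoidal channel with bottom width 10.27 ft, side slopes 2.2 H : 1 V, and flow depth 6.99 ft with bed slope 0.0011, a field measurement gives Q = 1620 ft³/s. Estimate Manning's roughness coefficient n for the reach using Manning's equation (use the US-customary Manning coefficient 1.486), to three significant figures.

A = (b + z·y)·y = (10.27 + 2.2×6.99)×6.99 = 179.3 ft²
P = b + 2y√(1+z²) = 10.27 + 2×6.99×√(1+2.2²) = 44.05 ft
R = A/P = 179.3/44.05 = 4.070 ft
n = (1.486/Q)·A·R^(2/3)·S^(1/2) = (1.486/1620) × 179.3 × 2.549 × 0.03317 = 0.01390

0.0139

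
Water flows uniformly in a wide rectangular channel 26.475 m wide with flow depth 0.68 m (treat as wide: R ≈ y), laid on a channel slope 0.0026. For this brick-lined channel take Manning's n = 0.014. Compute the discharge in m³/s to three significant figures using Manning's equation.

A = b·y = 26.475 × 0.68 = 18.00 m²
Wide channel: R ≈ y = 0.68 m
Q = (1/n)·A·R^(2/3)·S^(1/2) = (1/0.014) × 18.00 × 0.6800^(2/3) × 0.0026^(1/2) = 50.70 m³/s

50.7 m³/s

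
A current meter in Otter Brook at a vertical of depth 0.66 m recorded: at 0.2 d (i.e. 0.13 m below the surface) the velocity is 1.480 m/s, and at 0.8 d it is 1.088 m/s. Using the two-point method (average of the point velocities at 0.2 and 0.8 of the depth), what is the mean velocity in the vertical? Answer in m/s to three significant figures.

1.28 m/s

v̄ = (1.480 + 1.088) / 2 = 1.284 m/s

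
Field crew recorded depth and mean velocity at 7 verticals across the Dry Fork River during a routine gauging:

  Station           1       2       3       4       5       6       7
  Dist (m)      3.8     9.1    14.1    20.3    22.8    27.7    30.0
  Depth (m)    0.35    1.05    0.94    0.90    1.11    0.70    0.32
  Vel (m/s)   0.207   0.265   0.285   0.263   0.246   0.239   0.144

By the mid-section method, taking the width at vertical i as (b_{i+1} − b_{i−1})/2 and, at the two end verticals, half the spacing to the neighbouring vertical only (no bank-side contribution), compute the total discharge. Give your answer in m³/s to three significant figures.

w_1 = (9.1 − 3.8)/2 = 2.65 m; q_1 = 0.207 × 0.35 × 2.65 = 0.1920 m³/s
w_2 = (14.1 − 3.8)/2 = 5.15 m; q_2 = 0.265 × 1.05 × 5.15 = 1.433 m³/s
w_3 = (20.3 − 9.1)/2 = 5.6 m; q_3 = 0.285 × 0.94 × 5.6 = 1.500 m³/s
w_4 = (22.8 − 14.1)/2 = 4.35 m; q_4 = 0.263 × 0.90 × 4.35 = 1.030 m³/s
w_5 = (27.7 − 20.3)/2 = 3.7 m; q_5 = 0.246 × 1.11 × 3.7 = 1.010 m³/s
w_6 = (30.0 − 22.8)/2 = 3.6 m; q_6 = 0.239 × 0.70 × 3.6 = 0.6023 m³/s
w_7 = (30.0 − 27.7)/2 = 1.15 m; q_7 = 0.144 × 0.32 × 1.15 = 0.05299 m³/s
Q = Σ qᵢ = 5.820 m³/s

5.82 m³/s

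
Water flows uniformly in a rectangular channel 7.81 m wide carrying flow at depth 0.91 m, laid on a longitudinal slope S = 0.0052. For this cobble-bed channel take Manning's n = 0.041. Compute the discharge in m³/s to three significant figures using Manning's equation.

A = b·y = 7.81 × 0.91 = 7.107 m²
P = b + 2y = 7.81 + 2×0.91 = 9.630 m
R = A/P = 7.107/9.630 = 0.7380 m
Q = (1/n)·A·R^(2/3)·S^(1/2) = (1/0.041) × 7.107 × 0.7380^(2/3) × 0.0052^(1/2) = 10.21 m³/s

10.2 m³/s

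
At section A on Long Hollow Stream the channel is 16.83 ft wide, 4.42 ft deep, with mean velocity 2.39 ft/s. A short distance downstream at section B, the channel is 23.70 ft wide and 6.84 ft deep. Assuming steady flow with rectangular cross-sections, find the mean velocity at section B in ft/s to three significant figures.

Q = A₁V₁ = (16.83×4.42) × 2.39 = 177.8 ft³/s
A₂ = 23.70 × 6.84 = 162.1 ft²
V₂ = Q/A₂ = 177.8/162.1 = 1.097 ft/s

1.10 ft/s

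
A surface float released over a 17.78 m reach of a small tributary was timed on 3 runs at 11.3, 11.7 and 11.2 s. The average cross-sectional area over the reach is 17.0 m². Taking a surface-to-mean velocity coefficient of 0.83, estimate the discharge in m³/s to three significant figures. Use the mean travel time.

22.0 m³/s

t̄ = (11.3 + 11.7 + 11.2) / 3 = 11.4 s
v_surface = L / t̄ = 17.78 / 11.4 = 1.560 m/s
v_mean = 0.83 × 1.560 = 1.295 m/s
Q = A × v_mean = 17.0 × 1.295 = 22.01 m³/s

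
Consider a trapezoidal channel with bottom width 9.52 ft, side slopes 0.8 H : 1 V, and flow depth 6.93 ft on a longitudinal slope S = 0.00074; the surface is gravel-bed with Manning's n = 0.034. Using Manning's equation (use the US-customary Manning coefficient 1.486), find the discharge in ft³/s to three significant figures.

304 ft³/s

A = (b + z·y)·y = (9.52 + 0.8×6.93)×6.93 = 104.4 ft²
P = b + 2y√(1+z²) = 9.52 + 2×6.93×√(1+0.8²) = 27.27 ft
R = A/P = 104.4/27.27 = 3.828 ft
Q = (1.486/n)·A·R^(2/3)·S^(1/2) = (1.486/0.034) × 104.4 × 3.828^(2/3) × 0.00074^(1/2) = 303.7 ft³/s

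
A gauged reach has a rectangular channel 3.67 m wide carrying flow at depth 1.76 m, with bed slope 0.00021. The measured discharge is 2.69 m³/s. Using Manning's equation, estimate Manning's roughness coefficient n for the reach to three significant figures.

0.0324

A = b·y = 3.67 × 1.76 = 6.459 m²
P = b + 2y = 3.67 + 2×1.76 = 7.190 m
R = A/P = 6.459/7.190 = 0.8984 m
n = (1/Q)·A·R^(2/3)·S^(1/2) = (1/2.69) × 6.459 × 0.9310 × 0.01449 = 0.03240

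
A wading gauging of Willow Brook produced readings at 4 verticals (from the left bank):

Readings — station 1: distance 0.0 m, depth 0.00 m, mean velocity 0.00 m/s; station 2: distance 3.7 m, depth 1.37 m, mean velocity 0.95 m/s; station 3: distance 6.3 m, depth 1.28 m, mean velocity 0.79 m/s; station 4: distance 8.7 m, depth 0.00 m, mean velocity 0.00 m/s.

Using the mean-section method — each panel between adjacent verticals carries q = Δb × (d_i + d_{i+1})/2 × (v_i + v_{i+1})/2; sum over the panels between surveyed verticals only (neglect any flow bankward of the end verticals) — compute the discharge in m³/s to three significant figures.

4.81 m³/s

Panel 1-2: Δb = 3.7 m, d̄ = (0.00+1.37)/2 = 0.685, v̄ = (0.00+0.95)/2 = 0.475 → q = 3.7×0.685×0.475 = 1.204 m³/s
Panel 2-3: Δb = 2.6 m, d̄ = (1.37+1.28)/2 = 1.325, v̄ = (0.95+0.79)/2 = 0.87 → q = 2.6×1.325×0.87 = 2.997 m³/s
Panel 3-4: Δb = 2.4 m, d̄ = (1.28+0.00)/2 = 0.64, v̄ = (0.79+0.00)/2 = 0.395 → q = 2.4×0.64×0.395 = 0.6067 m³/s
Q = Σ q = 4.808 m³/s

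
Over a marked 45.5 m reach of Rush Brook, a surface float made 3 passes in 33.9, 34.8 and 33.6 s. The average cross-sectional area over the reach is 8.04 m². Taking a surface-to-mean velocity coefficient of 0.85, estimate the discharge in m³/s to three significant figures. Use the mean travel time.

t̄ = (33.9 + 34.8 + 33.6) / 3 = 34.1 s
v_surface = L / t̄ = 45.5 / 34.1 = 1.334 m/s
v_mean = 0.85 × 1.334 = 1.134 m/s
Q = A × v_mean = 8.04 × 1.134 = 9.119 m³/s

9.12 m³/s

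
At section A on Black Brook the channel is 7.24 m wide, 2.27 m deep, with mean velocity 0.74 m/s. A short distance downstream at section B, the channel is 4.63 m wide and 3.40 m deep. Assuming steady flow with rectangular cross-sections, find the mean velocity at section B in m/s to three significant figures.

Q = A₁V₁ = (7.24×2.27) × 0.74 = 12.16 m³/s
A₂ = 4.63 × 3.40 = 15.74 m²
V₂ = Q/A₂ = 12.16/15.74 = 0.7726 m/s

0.773 m/s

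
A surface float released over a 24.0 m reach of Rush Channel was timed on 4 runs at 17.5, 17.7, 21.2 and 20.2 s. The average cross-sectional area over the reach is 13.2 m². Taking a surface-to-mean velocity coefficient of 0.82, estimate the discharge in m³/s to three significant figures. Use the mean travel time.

t̄ = (17.5 + 17.7 + 21.2 + 20.2) / 4 = 19.15 s
v_surface = L / t̄ = 24.0 / 19.15 = 1.253 m/s
v_mean = 0.82 × 1.253 = 1.028 m/s
Q = A × v_mean = 13.2 × 1.028 = 13.57 m³/s

13.6 m³/s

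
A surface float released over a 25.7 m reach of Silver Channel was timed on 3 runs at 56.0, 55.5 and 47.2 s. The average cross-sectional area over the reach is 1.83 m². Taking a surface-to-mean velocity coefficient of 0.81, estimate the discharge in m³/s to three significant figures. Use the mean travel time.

t̄ = (56.0 + 55.5 + 47.2) / 3 = 52.9 s
v_surface = L / t̄ = 25.7 / 52.9 = 0.4858 m/s
v_mean = 0.81 × 0.4858 = 0.3935 m/s
Q = A × v_mean = 1.83 × 0.3935 = 0.7201 m³/s

0.720 m³/s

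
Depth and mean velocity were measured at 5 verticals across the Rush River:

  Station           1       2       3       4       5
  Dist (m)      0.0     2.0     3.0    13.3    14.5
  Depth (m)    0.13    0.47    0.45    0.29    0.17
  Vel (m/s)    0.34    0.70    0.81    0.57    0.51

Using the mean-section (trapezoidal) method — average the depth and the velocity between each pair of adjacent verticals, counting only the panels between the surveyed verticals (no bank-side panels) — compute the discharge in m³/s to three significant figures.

3.44 m³/s

Panel 1-2: Δb = 2 m, d̄ = (0.13+0.47)/2 = 0.3, v̄ = (0.34+0.70)/2 = 0.52 → q = 2×0.3×0.52 = 0.3120 m³/s
Panel 2-3: Δb = 1 m, d̄ = (0.47+0.45)/2 = 0.46, v̄ = (0.70+0.81)/2 = 0.755 → q = 1×0.46×0.755 = 0.3473 m³/s
Panel 3-4: Δb = 10.3 m, d̄ = (0.45+0.29)/2 = 0.37, v̄ = (0.81+0.57)/2 = 0.69 → q = 10.3×0.37×0.69 = 2.630 m³/s
Panel 4-5: Δb = 1.2 m, d̄ = (0.29+0.17)/2 = 0.23, v̄ = (0.57+0.51)/2 = 0.54 → q = 1.2×0.23×0.54 = 0.1490 m³/s
Q = Σ q = 3.438 m³/s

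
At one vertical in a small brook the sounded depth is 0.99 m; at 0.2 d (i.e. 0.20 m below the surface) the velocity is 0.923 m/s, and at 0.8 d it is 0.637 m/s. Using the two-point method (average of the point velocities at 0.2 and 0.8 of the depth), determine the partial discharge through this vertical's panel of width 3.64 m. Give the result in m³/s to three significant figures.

2.81 m³/s

v̄ = (0.923 + 0.637) / 2 = 0.7800 m/s
q = v̄ × d × w = 0.7800 × 0.99 × 3.64 = 2.811 m³/s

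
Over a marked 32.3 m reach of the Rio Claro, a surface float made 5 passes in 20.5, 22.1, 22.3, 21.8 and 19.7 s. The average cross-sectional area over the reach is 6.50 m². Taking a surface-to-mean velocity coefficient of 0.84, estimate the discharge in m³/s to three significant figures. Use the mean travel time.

8.29 m³/s

t̄ = (20.5 + 22.1 + 22.3 + 21.8 + 19.7) / 5 = 21.28 s
v_surface = L / t̄ = 32.3 / 21.28 = 1.518 m/s
v_mean = 0.84 × 1.518 = 1.275 m/s
Q = A × v_mean = 6.50 × 1.275 = 8.288 m³/s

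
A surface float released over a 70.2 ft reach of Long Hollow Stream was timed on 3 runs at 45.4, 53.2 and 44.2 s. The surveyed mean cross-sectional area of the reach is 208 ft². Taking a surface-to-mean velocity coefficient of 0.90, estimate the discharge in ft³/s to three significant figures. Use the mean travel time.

t̄ = (45.4 + 53.2 + 44.2) / 3 = 47.6 s
v_surface = L / t̄ = 70.2 / 47.6 = 1.475 ft/s
v_mean = 0.90 × 1.475 = 1.327 ft/s
Q = A × v_mean = 208 × 1.327 = 276.1 ft³/s

276 ft³/s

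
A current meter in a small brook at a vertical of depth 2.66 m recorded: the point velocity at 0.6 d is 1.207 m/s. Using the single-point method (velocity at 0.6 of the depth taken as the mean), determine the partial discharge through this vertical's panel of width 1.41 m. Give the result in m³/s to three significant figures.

4.53 m³/s

v̄ = v₀.₆ = 1.207 m/s
q = v̄ × d × w = 1.207 × 2.66 × 1.41 = 4.527 m³/s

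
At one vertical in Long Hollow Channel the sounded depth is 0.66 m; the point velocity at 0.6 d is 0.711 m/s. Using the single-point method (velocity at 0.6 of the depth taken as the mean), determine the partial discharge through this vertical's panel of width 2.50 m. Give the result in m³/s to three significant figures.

1.17 m³/s

v̄ = v₀.₆ = 0.711 m/s
q = v̄ × d × w = 0.7110 × 0.66 × 2.50 = 1.173 m³/s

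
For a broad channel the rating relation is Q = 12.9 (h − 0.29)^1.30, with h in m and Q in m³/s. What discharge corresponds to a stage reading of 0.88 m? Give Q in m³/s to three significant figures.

Q = 12.9 × (0.88 − 0.29)^1.30 = 12.9 × 0.59^1.30 = 6.497 m³/s

6.50 m³/s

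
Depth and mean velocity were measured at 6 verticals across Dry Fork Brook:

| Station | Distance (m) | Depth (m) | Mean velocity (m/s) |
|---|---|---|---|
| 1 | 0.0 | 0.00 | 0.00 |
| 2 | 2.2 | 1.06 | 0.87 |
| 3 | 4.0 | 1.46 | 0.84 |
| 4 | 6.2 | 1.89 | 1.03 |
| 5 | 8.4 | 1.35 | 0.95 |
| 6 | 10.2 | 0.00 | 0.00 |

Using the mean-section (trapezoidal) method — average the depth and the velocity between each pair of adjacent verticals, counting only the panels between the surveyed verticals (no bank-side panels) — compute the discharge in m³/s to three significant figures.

Panel 1-2: Δb = 2.2 m, d̄ = (0.00+1.06)/2 = 0.53, v̄ = (0.00+0.87)/2 = 0.435 → q = 2.2×0.53×0.435 = 0.5072 m³/s
Panel 2-3: Δb = 1.8 m, d̄ = (1.06+1.46)/2 = 1.26, v̄ = (0.87+0.84)/2 = 0.855 → q = 1.8×1.26×0.855 = 1.939 m³/s
Panel 3-4: Δb = 2.2 m, d̄ = (1.46+1.89)/2 = 1.675, v̄ = (0.84+1.03)/2 = 0.935 → q = 2.2×1.675×0.935 = 3.445 m³/s
Panel 4-5: Δb = 2.2 m, d̄ = (1.89+1.35)/2 = 1.62, v̄ = (1.03+0.95)/2 = 0.99 → q = 2.2×1.62×0.99 = 3.528 m³/s
Panel 5-6: Δb = 1.8 m, d̄ = (1.35+0.00)/2 = 0.675, v̄ = (0.95+0.00)/2 = 0.475 → q = 1.8×0.675×0.475 = 0.5771 m³/s
Q = Σ q = 9.997 m³/s

10.0 m³/s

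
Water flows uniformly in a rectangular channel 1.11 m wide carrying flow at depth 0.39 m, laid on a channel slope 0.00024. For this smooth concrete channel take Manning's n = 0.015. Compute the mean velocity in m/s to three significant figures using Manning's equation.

A = b·y = 1.11 × 0.39 = 0.4329 m²
P = b + 2y = 1.11 + 2×0.39 = 1.890 m
R = A/P = 0.4329/1.890 = 0.2290 m
Q = (1/n)·A·R^(2/3)·S^(1/2) = (1/0.015) × 0.4329 × 0.2290^(2/3) × 0.00024^(1/2) = 0.1674 m³/s
V = Q/A = 0.1674/0.4329 = 0.3866 m/s

0.387 m/s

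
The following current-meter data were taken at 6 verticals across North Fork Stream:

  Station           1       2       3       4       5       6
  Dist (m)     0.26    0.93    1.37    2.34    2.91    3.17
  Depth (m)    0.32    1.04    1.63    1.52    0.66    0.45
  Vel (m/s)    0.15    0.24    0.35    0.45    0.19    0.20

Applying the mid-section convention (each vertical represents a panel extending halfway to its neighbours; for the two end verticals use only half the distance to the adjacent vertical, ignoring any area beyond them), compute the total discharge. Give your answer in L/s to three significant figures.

1150 L/s

w_1 = (0.93 − 0.26)/2 = 0.335 m; q_1 = 0.15 × 0.32 × 0.335 = 0.01608 m³/s
w_2 = (1.37 − 0.26)/2 = 0.555 m; q_2 = 0.24 × 1.04 × 0.555 = 0.1385 m³/s
w_3 = (2.34 − 0.93)/2 = 0.705 m; q_3 = 0.35 × 1.63 × 0.705 = 0.4022 m³/s
w_4 = (2.91 − 1.37)/2 = 0.77 m; q_4 = 0.45 × 1.52 × 0.77 = 0.5267 m³/s
w_5 = (3.17 − 2.34)/2 = 0.415 m; q_5 = 0.19 × 0.66 × 0.415 = 0.05204 m³/s
w_6 = (3.17 − 2.91)/2 = 0.13 m; q_6 = 0.20 × 0.45 × 0.13 = 0.01170 m³/s
Q = Σ qᵢ = 1.147 m³/s
= 1.147 × 1000 = 1147 L/s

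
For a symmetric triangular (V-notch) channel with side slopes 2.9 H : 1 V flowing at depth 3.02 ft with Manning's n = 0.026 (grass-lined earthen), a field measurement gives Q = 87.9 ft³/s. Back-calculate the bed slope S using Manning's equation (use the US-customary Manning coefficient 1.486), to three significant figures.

0.00210

A = z·y² = 2.9×3.02² = 26.45 ft²
P = 2y√(1+z²) = 2×3.02×√(1+2.9²) = 18.53 ft
R = A/P = 26.45/18.53 = 1.428 ft
S = (Q·n / (1.486·A·R^(2/3)))² = (87.9×0.026 / (1.486×26.45×1.268))² = 0.002104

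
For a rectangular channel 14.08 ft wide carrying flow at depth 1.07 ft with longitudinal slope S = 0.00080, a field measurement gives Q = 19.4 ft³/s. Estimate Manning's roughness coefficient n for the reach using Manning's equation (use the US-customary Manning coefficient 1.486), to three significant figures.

0.0311

A = b·y = 14.08 × 1.07 = 15.07 ft²
P = b + 2y = 14.08 + 2×1.07 = 16.22 ft
R = A/P = 15.07/16.22 = 0.9288 ft
n = (1.486/Q)·A·R^(2/3)·S^(1/2) = (1.486/19.4) × 15.07 × 0.9520 × 0.02828 = 0.03107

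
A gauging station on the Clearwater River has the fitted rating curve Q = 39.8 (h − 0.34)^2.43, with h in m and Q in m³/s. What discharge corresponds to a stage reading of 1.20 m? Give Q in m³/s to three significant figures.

Q = 39.8 × (1.20 − 0.34)^2.43 = 39.8 × 0.86^2.43 = 27.59 m³/s

27.6 m³/s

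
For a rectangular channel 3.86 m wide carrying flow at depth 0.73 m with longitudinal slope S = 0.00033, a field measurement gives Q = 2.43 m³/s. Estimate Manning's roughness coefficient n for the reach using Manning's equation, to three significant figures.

0.0138

A = b·y = 3.86 × 0.73 = 2.818 m²
P = b + 2y = 3.86 + 2×0.73 = 5.320 m
R = A/P = 2.818/5.320 = 0.5297 m
n = (1/Q)·A·R^(2/3)·S^(1/2) = (1/2.43) × 2.818 × 0.6546 × 0.01817 = 0.01379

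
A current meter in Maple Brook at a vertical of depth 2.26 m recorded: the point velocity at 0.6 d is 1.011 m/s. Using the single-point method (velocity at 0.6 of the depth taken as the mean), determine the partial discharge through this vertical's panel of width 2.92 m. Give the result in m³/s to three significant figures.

v̄ = v₀.₆ = 1.011 m/s
q = v̄ × d × w = 1.011 × 2.26 × 2.92 = 6.672 m³/s

6.67 m³/s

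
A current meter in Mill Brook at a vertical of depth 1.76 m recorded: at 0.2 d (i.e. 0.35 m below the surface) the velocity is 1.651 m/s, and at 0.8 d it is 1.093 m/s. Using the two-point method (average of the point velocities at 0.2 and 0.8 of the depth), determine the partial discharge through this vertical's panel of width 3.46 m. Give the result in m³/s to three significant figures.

v̄ = (1.651 + 1.093) / 2 = 1.372 m/s
q = v̄ × d × w = 1.372 × 1.76 × 3.46 = 8.355 m³/s

8.35 m³/s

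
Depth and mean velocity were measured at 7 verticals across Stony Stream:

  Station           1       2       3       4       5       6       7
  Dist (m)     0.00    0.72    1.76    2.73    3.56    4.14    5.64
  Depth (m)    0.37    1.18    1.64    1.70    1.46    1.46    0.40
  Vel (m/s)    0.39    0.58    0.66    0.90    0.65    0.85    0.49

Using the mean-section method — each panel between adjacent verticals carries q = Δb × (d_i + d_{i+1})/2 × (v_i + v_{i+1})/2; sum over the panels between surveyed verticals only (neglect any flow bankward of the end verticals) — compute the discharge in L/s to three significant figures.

5030 L/s

Panel 1-2: Δb = 0.72 m, d̄ = (0.37+1.18)/2 = 0.775, v̄ = (0.39+0.58)/2 = 0.485 → q = 0.72×0.775×0.485 = 0.2706 m³/s
Panel 2-3: Δb = 1.04 m, d̄ = (1.18+1.64)/2 = 1.41, v̄ = (0.58+0.66)/2 = 0.62 → q = 1.04×1.41×0.62 = 0.9092 m³/s
Panel 3-4: Δb = 0.97 m, d̄ = (1.64+1.70)/2 = 1.67, v̄ = (0.66+0.90)/2 = 0.78 → q = 0.97×1.67×0.78 = 1.264 m³/s
Panel 4-5: Δb = 0.83 m, d̄ = (1.70+1.46)/2 = 1.58, v̄ = (0.90+0.65)/2 = 0.775 → q = 0.83×1.58×0.775 = 1.016 m³/s
Panel 5-6: Δb = 0.58 m, d̄ = (1.46+1.46)/2 = 1.46, v̄ = (0.65+0.85)/2 = 0.75 → q = 0.58×1.46×0.75 = 0.6351 m³/s
Panel 6-7: Δb = 1.5 m, d̄ = (1.46+0.40)/2 = 0.93, v̄ = (0.85+0.49)/2 = 0.67 → q = 1.5×0.93×0.67 = 0.9347 m³/s
Q = Σ q = 5.029 m³/s
= 5.029 × 1000 = 5029 L/s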